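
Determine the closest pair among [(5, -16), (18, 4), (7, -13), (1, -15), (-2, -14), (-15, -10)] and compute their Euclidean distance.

Computing all pairwise distances among 6 points:

d((5, -16), (18, 4)) = 23.8537
d((5, -16), (7, -13)) = 3.6056
d((5, -16), (1, -15)) = 4.1231
d((5, -16), (-2, -14)) = 7.2801
d((5, -16), (-15, -10)) = 20.8806
d((18, 4), (7, -13)) = 20.2485
d((18, 4), (1, -15)) = 25.4951
d((18, 4), (-2, -14)) = 26.9072
d((18, 4), (-15, -10)) = 35.8469
d((7, -13), (1, -15)) = 6.3246
d((7, -13), (-2, -14)) = 9.0554
d((7, -13), (-15, -10)) = 22.2036
d((1, -15), (-2, -14)) = 3.1623 <-- minimum
d((1, -15), (-15, -10)) = 16.7631
d((-2, -14), (-15, -10)) = 13.6015

Closest pair: (1, -15) and (-2, -14) with distance 3.1623

The closest pair is (1, -15) and (-2, -14) with Euclidean distance 3.1623. For 6 points, brute-force pairwise comparison is shown above. For large n, the divide-and-conquer algorithm (sort by x, recurse on halves, check the dividing strip) achieves O(n log n).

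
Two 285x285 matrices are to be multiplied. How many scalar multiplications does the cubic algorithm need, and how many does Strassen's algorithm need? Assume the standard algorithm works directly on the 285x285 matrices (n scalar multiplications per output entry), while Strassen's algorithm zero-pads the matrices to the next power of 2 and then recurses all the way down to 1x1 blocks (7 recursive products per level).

Matrix multiplication for 285x285 matrices:

Strassen's algorithm requires power-of-2 dimensions. Pad 285x285 to 512x512 (next power of 2).

Standard algorithm: 285^3 = 23149125 multiplications
Strassen's algorithm: 7^(log2(512)) = 7^9 = 40353607 multiplications
Difference: 23149125 - 40353607 = -17204482 (Strassen uses MORE here due to padding overhead — for small or just-over-power-of-2 n, padding can outweigh the per-level savings)

Standard: 23149125 multiplications (285^3). Strassen: 40353607 multiplications (7^9, after padding to 512x512). Strassen reduces 8 recursive multiplications to 7 at each level.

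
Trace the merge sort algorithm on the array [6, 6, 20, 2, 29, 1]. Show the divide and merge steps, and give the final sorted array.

Merge sort trace:

Split: [6, 6, 20, 2, 29, 1] -> [6, 6, 20] and [2, 29, 1]
  Split: [6, 6, 20] -> [6] and [6, 20]
    Split: [6, 20] -> [6] and [20]
    Merge: [6] + [20] -> [6, 20]
  Merge: [6] + [6, 20] -> [6, 6, 20]
  Split: [2, 29, 1] -> [2] and [29, 1]
    Split: [29, 1] -> [29] and [1]
    Merge: [29] + [1] -> [1, 29]
  Merge: [2] + [1, 29] -> [1, 2, 29]
Merge: [6, 6, 20] + [1, 2, 29] -> [1, 2, 6, 6, 20, 29]

Final sorted array: [1, 2, 6, 6, 20, 29]

The merge sort proceeds by recursively splitting the array and merging sorted halves.
After all merges, the sorted array is [1, 2, 6, 6, 20, 29].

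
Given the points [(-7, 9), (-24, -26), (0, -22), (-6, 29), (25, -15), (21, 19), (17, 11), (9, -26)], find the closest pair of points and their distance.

Computing all pairwise distances among 8 points:

d((-7, 9), (-24, -26)) = 38.9102
d((-7, 9), (0, -22)) = 31.7805
d((-7, 9), (-6, 29)) = 20.025
d((-7, 9), (25, -15)) = 40.0
d((-7, 9), (21, 19)) = 29.7321
d((-7, 9), (17, 11)) = 24.0832
d((-7, 9), (9, -26)) = 38.4838
d((-24, -26), (0, -22)) = 24.3311
d((-24, -26), (-6, 29)) = 57.8705
d((-24, -26), (25, -15)) = 50.2195
d((-24, -26), (21, 19)) = 63.6396
d((-24, -26), (17, 11)) = 55.2268
d((-24, -26), (9, -26)) = 33.0
d((0, -22), (-6, 29)) = 51.3517
d((0, -22), (25, -15)) = 25.9615
d((0, -22), (21, 19)) = 46.0652
d((0, -22), (17, 11)) = 37.1214
d((0, -22), (9, -26)) = 9.8489
d((-6, 29), (25, -15)) = 53.8238
d((-6, 29), (21, 19)) = 28.7924
d((-6, 29), (17, 11)) = 29.2062
d((-6, 29), (9, -26)) = 57.0088
d((25, -15), (21, 19)) = 34.2345
d((25, -15), (17, 11)) = 27.2029
d((25, -15), (9, -26)) = 19.4165
d((21, 19), (17, 11)) = 8.9443 <-- minimum
d((21, 19), (9, -26)) = 46.5725
d((17, 11), (9, -26)) = 37.855

Closest pair: (21, 19) and (17, 11) with distance 8.9443

The closest pair is (21, 19) and (17, 11) with Euclidean distance 8.9443. For 8 points, brute-force pairwise comparison is shown above. For large n, the divide-and-conquer algorithm (sort by x, recurse on halves, check the dividing strip) achieves O(n log n).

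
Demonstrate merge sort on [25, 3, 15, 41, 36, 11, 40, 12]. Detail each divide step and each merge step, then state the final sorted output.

Merge sort trace:

Split: [25, 3, 15, 41, 36, 11, 40, 12] -> [25, 3, 15, 41] and [36, 11, 40, 12]
  Split: [25, 3, 15, 41] -> [25, 3] and [15, 41]
    Split: [25, 3] -> [25] and [3]
    Merge: [25] + [3] -> [3, 25]
    Split: [15, 41] -> [15] and [41]
    Merge: [15] + [41] -> [15, 41]
  Merge: [3, 25] + [15, 41] -> [3, 15, 25, 41]
  Split: [36, 11, 40, 12] -> [36, 11] and [40, 12]
    Split: [36, 11] -> [36] and [11]
    Merge: [36] + [11] -> [11, 36]
    Split: [40, 12] -> [40] and [12]
    Merge: [40] + [12] -> [12, 40]
  Merge: [11, 36] + [12, 40] -> [11, 12, 36, 40]
Merge: [3, 15, 25, 41] + [11, 12, 36, 40] -> [3, 11, 12, 15, 25, 36, 40, 41]

Final sorted array: [3, 11, 12, 15, 25, 36, 40, 41]

The merge sort proceeds by recursively splitting the array and merging sorted halves.
After all merges, the sorted array is [3, 11, 12, 15, 25, 36, 40, 41].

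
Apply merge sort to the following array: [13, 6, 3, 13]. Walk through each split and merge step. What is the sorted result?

Merge sort trace:

Split: [13, 6, 3, 13] -> [13, 6] and [3, 13]
  Split: [13, 6] -> [13] and [6]
  Merge: [13] + [6] -> [6, 13]
  Split: [3, 13] -> [3] and [13]
  Merge: [3] + [13] -> [3, 13]
Merge: [6, 13] + [3, 13] -> [3, 6, 13, 13]

Final sorted array: [3, 6, 13, 13]

The merge sort proceeds by recursively splitting the array and merging sorted halves.
After all merges, the sorted array is [3, 6, 13, 13].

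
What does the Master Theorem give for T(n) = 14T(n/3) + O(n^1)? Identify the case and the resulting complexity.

Master Theorem for T(n) = 14T(n/3) + O(n^1):

a = 14, b = 3, c = 1
log_b(a) = log_3(14) = 2.4022

Case 1: c = 1 < log_3(14) = 2.4022
T(n) = O(n^(log_3 14))

For T(n) = 14T(n/3) + O(n^1): log_3(14) = 2.4022. This is Case 1 of the Master Theorem (c < log_b(a), work dominated by leaves), giving O(n^(log_3 14)).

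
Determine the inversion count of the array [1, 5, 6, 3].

Finding inversions in [1, 5, 6, 3]:

(1, 3): arr[1]=5 > arr[3]=3
(2, 3): arr[2]=6 > arr[3]=3

Total inversions: 2

The array has 2 inversion(s): (1,3), (2,3). Each pair (i,j) satisfies i < j and arr[i] > arr[j].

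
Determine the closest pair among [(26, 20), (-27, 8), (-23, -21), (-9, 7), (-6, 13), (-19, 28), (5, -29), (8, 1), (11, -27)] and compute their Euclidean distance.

Computing all pairwise distances among 9 points:

d((26, 20), (-27, 8)) = 54.3415
d((26, 20), (-23, -21)) = 63.8905
d((26, 20), (-9, 7)) = 37.3363
d((26, 20), (-6, 13)) = 32.7567
d((26, 20), (-19, 28)) = 45.7056
d((26, 20), (5, -29)) = 53.3104
d((26, 20), (8, 1)) = 26.1725
d((26, 20), (11, -27)) = 49.3356
d((-27, 8), (-23, -21)) = 29.2746
d((-27, 8), (-9, 7)) = 18.0278
d((-27, 8), (-6, 13)) = 21.587
d((-27, 8), (-19, 28)) = 21.5407
d((-27, 8), (5, -29)) = 48.9183
d((-27, 8), (8, 1)) = 35.6931
d((-27, 8), (11, -27)) = 51.6624
d((-23, -21), (-9, 7)) = 31.305
d((-23, -21), (-6, 13)) = 38.0132
d((-23, -21), (-19, 28)) = 49.163
d((-23, -21), (5, -29)) = 29.1204
d((-23, -21), (8, 1)) = 38.0132
d((-23, -21), (11, -27)) = 34.5254
d((-9, 7), (-6, 13)) = 6.7082
d((-9, 7), (-19, 28)) = 23.2594
d((-9, 7), (5, -29)) = 38.6264
d((-9, 7), (8, 1)) = 18.0278
d((-9, 7), (11, -27)) = 39.4462
d((-6, 13), (-19, 28)) = 19.8494
d((-6, 13), (5, -29)) = 43.4166
d((-6, 13), (8, 1)) = 18.4391
d((-6, 13), (11, -27)) = 43.4626
d((-19, 28), (5, -29)) = 61.8466
d((-19, 28), (8, 1)) = 38.1838
d((-19, 28), (11, -27)) = 62.6498
d((5, -29), (8, 1)) = 30.1496
d((5, -29), (11, -27)) = 6.3246 <-- minimum
d((8, 1), (11, -27)) = 28.1603

Closest pair: (5, -29) and (11, -27) with distance 6.3246

The closest pair is (5, -29) and (11, -27) with Euclidean distance 6.3246. For 9 points, brute-force pairwise comparison is shown above. For large n, the divide-and-conquer algorithm (sort by x, recurse on halves, check the dividing strip) achieves O(n log n).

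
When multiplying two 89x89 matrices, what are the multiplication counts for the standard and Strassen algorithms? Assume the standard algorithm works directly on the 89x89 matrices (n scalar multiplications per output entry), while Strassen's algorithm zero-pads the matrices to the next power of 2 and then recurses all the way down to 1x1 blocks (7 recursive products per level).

Matrix multiplication for 89x89 matrices:

Strassen's algorithm requires power-of-2 dimensions. Pad 89x89 to 128x128 (next power of 2).

Standard algorithm: 89^3 = 704969 multiplications
Strassen's algorithm: 7^(log2(128)) = 7^7 = 823543 multiplications
Difference: 704969 - 823543 = -118574 (Strassen uses MORE here due to padding overhead — for small or just-over-power-of-2 n, padding can outweigh the per-level savings)

Standard: 704969 multiplications (89^3). Strassen: 823543 multiplications (7^7, after padding to 128x128). Strassen reduces 8 recursive multiplications to 7 at each level.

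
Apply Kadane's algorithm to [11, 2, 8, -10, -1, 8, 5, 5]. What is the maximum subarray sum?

Using Kadane's algorithm on [11, 2, 8, -10, -1, 8, 5, 5]:

Scanning through the array:
Position 1 (value 2): max_ending_here = 13, max_so_far = 13
Position 2 (value 8): max_ending_here = 21, max_so_far = 21
Position 3 (value -10): max_ending_here = 11, max_so_far = 21
Position 4 (value -1): max_ending_here = 10, max_so_far = 21
Position 5 (value 8): max_ending_here = 18, max_so_far = 21
Position 6 (value 5): max_ending_here = 23, max_so_far = 23
Position 7 (value 5): max_ending_here = 28, max_so_far = 28

Maximum subarray: [11, 2, 8, -10, -1, 8, 5, 5]
Maximum sum: 28

The maximum subarray is [11, 2, 8, -10, -1, 8, 5, 5] with sum 28. This subarray runs from index 0 to index 7.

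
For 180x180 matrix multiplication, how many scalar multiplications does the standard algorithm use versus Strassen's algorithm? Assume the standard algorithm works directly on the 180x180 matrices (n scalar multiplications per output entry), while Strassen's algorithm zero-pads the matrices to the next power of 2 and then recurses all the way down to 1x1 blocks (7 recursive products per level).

Matrix multiplication for 180x180 matrices:

Strassen's algorithm requires power-of-2 dimensions. Pad 180x180 to 256x256 (next power of 2).

Standard algorithm: 180^3 = 5832000 multiplications
Strassen's algorithm: 7^(log2(256)) = 7^8 = 5764801 multiplications
Savings: 5832000 - 5764801 = 67199 multiplications

Standard: 5832000 multiplications (180^3). Strassen: 5764801 multiplications (7^8, after padding to 256x256). Strassen reduces 8 recursive multiplications to 7 at each level.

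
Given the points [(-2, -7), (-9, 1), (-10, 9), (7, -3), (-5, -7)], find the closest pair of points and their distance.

Computing all pairwise distances among 5 points:

d((-2, -7), (-9, 1)) = 10.6301
d((-2, -7), (-10, 9)) = 17.8885
d((-2, -7), (7, -3)) = 9.8489
d((-2, -7), (-5, -7)) = 3.0 <-- minimum
d((-9, 1), (-10, 9)) = 8.0623
d((-9, 1), (7, -3)) = 16.4924
d((-9, 1), (-5, -7)) = 8.9443
d((-10, 9), (7, -3)) = 20.8087
d((-10, 9), (-5, -7)) = 16.7631
d((7, -3), (-5, -7)) = 12.6491

Closest pair: (-2, -7) and (-5, -7) with distance 3.0

The closest pair is (-2, -7) and (-5, -7) with Euclidean distance 3.0. For 5 points, brute-force pairwise comparison is shown above. For large n, the divide-and-conquer algorithm (sort by x, recurse on halves, check the dividing strip) achieves O(n log n).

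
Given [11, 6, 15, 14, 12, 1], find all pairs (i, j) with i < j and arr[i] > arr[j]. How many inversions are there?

Finding inversions in [11, 6, 15, 14, 12, 1]:

(0, 1): arr[0]=11 > arr[1]=6
(0, 5): arr[0]=11 > arr[5]=1
(1, 5): arr[1]=6 > arr[5]=1
(2, 3): arr[2]=15 > arr[3]=14
(2, 4): arr[2]=15 > arr[4]=12
(2, 5): arr[2]=15 > arr[5]=1
(3, 4): arr[3]=14 > arr[4]=12
(3, 5): arr[3]=14 > arr[5]=1
(4, 5): arr[4]=12 > arr[5]=1

Total inversions: 9

The array has 9 inversion(s): (0,1), (0,5), (1,5), (2,3), (2,4), (2,5), (3,4), (3,5), (4,5). Each pair (i,j) satisfies i < j and arr[i] > arr[j].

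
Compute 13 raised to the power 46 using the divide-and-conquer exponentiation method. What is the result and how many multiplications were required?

Computing 13^46 by squaring (build up from 13^1; each line after the first costs one multiplication):

13^1 = 13
13^2 = (13^1)^2 = 13^2 = 169
13^4 = (13^2)^2 = 169^2 = 28561
13^5 = 13 * 13^4 = 13 * 28561 = 371293
13^10 = (13^5)^2 = 371293^2 = 137858491849
13^11 = 13 * 13^10 = 13 * 137858491849 = 1792160394037
13^22 = (13^11)^2 = 1792160394037^2 = 3211838877954855105157369
13^23 = 13 * 13^22 = 13 * 3211838877954855105157369 = 41753905413413116367045797
13^46 = (13^23)^2 = 41753905413413116367045797^2 = 1743388617272249143997555461487119439669521095365209

Result: 1743388617272249143997555461487119439669521095365209
Multiplications needed: 8 (8 lines after 13^1)

13^46 = 1743388617272249143997555461487119439669521095365209. Using exponentiation by squaring, this requires 8 multiplications. The key idea: if the exponent is even, square the half-power; if odd, multiply by the base once.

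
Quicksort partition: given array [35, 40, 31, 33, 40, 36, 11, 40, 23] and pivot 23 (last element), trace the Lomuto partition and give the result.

Lomuto partition with pivot = 23:

Initial array: [35, 40, 31, 33, 40, 36, 11, 40, 23]

arr[0]=35 > 23: no swap
arr[1]=40 > 23: no swap
arr[2]=31 > 23: no swap
arr[3]=33 > 23: no swap
arr[4]=40 > 23: no swap
arr[5]=36 > 23: no swap
arr[6]=11 <= 23: swap with position 0, array becomes [11, 40, 31, 33, 40, 36, 35, 40, 23]
arr[7]=40 > 23: no swap

Place pivot at position 1: [11, 23, 31, 33, 40, 36, 35, 40, 40]
Pivot position: 1

After partitioning with pivot 23, the array becomes [11, 23, 31, 33, 40, 36, 35, 40, 40]. The pivot is placed at index 1. All elements to the left of the pivot are <= 23, and all elements to the right are > 23.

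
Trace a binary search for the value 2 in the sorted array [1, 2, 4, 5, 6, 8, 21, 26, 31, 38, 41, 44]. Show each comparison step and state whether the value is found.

Binary search for 2 in [1, 2, 4, 5, 6, 8, 21, 26, 31, 38, 41, 44]:

lo=0, hi=11, mid=5, arr[mid]=8 -> 8 > 2, search left half
lo=0, hi=4, mid=2, arr[mid]=4 -> 4 > 2, search left half
lo=0, hi=1, mid=0, arr[mid]=1 -> 1 < 2, search right half
lo=1, hi=1, mid=1, arr[mid]=2 -> Found target at index 1!

Binary search finds 2 at index 1 after 4 comparisons. The search repeatedly halves the search space by comparing with the middle element.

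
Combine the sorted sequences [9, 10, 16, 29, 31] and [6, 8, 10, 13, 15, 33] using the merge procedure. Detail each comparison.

Merging process:

Compare 9 vs 6: take 6 from right. Merged: [6]
Compare 9 vs 8: take 8 from right. Merged: [6, 8]
Compare 9 vs 10: take 9 from left. Merged: [6, 8, 9]
Compare 10 vs 10: take 10 from left. Merged: [6, 8, 9, 10]
Compare 16 vs 10: take 10 from right. Merged: [6, 8, 9, 10, 10]
Compare 16 vs 13: take 13 from right. Merged: [6, 8, 9, 10, 10, 13]
Compare 16 vs 15: take 15 from right. Merged: [6, 8, 9, 10, 10, 13, 15]
Compare 16 vs 33: take 16 from left. Merged: [6, 8, 9, 10, 10, 13, 15, 16]
Compare 29 vs 33: take 29 from left. Merged: [6, 8, 9, 10, 10, 13, 15, 16, 29]
Compare 31 vs 33: take 31 from left. Merged: [6, 8, 9, 10, 10, 13, 15, 16, 29, 31]
Append remaining from right: [33]. Merged: [6, 8, 9, 10, 10, 13, 15, 16, 29, 31, 33]

Final merged array: [6, 8, 9, 10, 10, 13, 15, 16, 29, 31, 33]
Total comparisons: 10

The merged array is [6, 8, 9, 10, 10, 13, 15, 16, 29, 31, 33], requiring 10 comparisons. The merge step runs in O(n) time where n is the total number of elements.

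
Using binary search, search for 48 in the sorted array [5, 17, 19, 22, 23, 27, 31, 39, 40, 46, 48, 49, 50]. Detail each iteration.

Binary search for 48 in [5, 17, 19, 22, 23, 27, 31, 39, 40, 46, 48, 49, 50]:

lo=0, hi=12, mid=6, arr[mid]=31 -> 31 < 48, search right half
lo=7, hi=12, mid=9, arr[mid]=46 -> 46 < 48, search right half
lo=10, hi=12, mid=11, arr[mid]=49 -> 49 > 48, search left half
lo=10, hi=10, mid=10, arr[mid]=48 -> Found target at index 10!

Binary search finds 48 at index 10 after 4 comparisons. The search repeatedly halves the search space by comparing with the middle element.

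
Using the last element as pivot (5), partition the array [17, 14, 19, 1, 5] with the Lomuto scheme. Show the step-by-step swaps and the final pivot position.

Lomuto partition with pivot = 5:

Initial array: [17, 14, 19, 1, 5]

arr[0]=17 > 5: no swap
arr[1]=14 > 5: no swap
arr[2]=19 > 5: no swap
arr[3]=1 <= 5: swap with position 0, array becomes [1, 14, 19, 17, 5]

Place pivot at position 1: [1, 5, 19, 17, 14]
Pivot position: 1

After partitioning with pivot 5, the array becomes [1, 5, 19, 17, 14]. The pivot is placed at index 1. All elements to the left of the pivot are <= 5, and all elements to the right are > 5.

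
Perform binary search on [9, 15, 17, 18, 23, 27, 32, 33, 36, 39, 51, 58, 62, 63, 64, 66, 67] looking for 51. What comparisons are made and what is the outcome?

Binary search for 51 in [9, 15, 17, 18, 23, 27, 32, 33, 36, 39, 51, 58, 62, 63, 64, 66, 67]:

lo=0, hi=16, mid=8, arr[mid]=36 -> 36 < 51, search right half
lo=9, hi=16, mid=12, arr[mid]=62 -> 62 > 51, search left half
lo=9, hi=11, mid=10, arr[mid]=51 -> Found target at index 10!

Binary search finds 51 at index 10 after 3 comparisons. The search repeatedly halves the search space by comparing with the middle element.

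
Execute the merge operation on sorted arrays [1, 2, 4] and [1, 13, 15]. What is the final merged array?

Merging process:

Compare 1 vs 1: take 1 from left. Merged: [1]
Compare 2 vs 1: take 1 from right. Merged: [1, 1]
Compare 2 vs 13: take 2 from left. Merged: [1, 1, 2]
Compare 4 vs 13: take 4 from left. Merged: [1, 1, 2, 4]
Append remaining from right: [13, 15]. Merged: [1, 1, 2, 4, 13, 15]

Final merged array: [1, 1, 2, 4, 13, 15]
Total comparisons: 4

The merged array is [1, 1, 2, 4, 13, 15], requiring 4 comparisons. The merge step runs in O(n) time where n is the total number of elements.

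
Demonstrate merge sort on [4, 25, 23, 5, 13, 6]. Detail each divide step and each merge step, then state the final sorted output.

Merge sort trace:

Split: [4, 25, 23, 5, 13, 6] -> [4, 25, 23] and [5, 13, 6]
  Split: [4, 25, 23] -> [4] and [25, 23]
    Split: [25, 23] -> [25] and [23]
    Merge: [25] + [23] -> [23, 25]
  Merge: [4] + [23, 25] -> [4, 23, 25]
  Split: [5, 13, 6] -> [5] and [13, 6]
    Split: [13, 6] -> [13] and [6]
    Merge: [13] + [6] -> [6, 13]
  Merge: [5] + [6, 13] -> [5, 6, 13]
Merge: [4, 23, 25] + [5, 6, 13] -> [4, 5, 6, 13, 23, 25]

Final sorted array: [4, 5, 6, 13, 23, 25]

The merge sort proceeds by recursively splitting the array and merging sorted halves.
After all merges, the sorted array is [4, 5, 6, 13, 23, 25].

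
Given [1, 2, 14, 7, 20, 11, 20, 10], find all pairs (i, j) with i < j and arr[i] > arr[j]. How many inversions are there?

Finding inversions in [1, 2, 14, 7, 20, 11, 20, 10]:

(2, 3): arr[2]=14 > arr[3]=7
(2, 5): arr[2]=14 > arr[5]=11
(2, 7): arr[2]=14 > arr[7]=10
(4, 5): arr[4]=20 > arr[5]=11
(4, 7): arr[4]=20 > arr[7]=10
(5, 7): arr[5]=11 > arr[7]=10
(6, 7): arr[6]=20 > arr[7]=10

Total inversions: 7

The array has 7 inversion(s): (2,3), (2,5), (2,7), (4,5), (4,7), (5,7), (6,7). Each pair (i,j) satisfies i < j and arr[i] > arr[j].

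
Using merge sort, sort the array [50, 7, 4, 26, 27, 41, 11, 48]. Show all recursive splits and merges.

Merge sort trace:

Split: [50, 7, 4, 26, 27, 41, 11, 48] -> [50, 7, 4, 26] and [27, 41, 11, 48]
  Split: [50, 7, 4, 26] -> [50, 7] and [4, 26]
    Split: [50, 7] -> [50] and [7]
    Merge: [50] + [7] -> [7, 50]
    Split: [4, 26] -> [4] and [26]
    Merge: [4] + [26] -> [4, 26]
  Merge: [7, 50] + [4, 26] -> [4, 7, 26, 50]
  Split: [27, 41, 11, 48] -> [27, 41] and [11, 48]
    Split: [27, 41] -> [27] and [41]
    Merge: [27] + [41] -> [27, 41]
    Split: [11, 48] -> [11] and [48]
    Merge: [11] + [48] -> [11, 48]
  Merge: [27, 41] + [11, 48] -> [11, 27, 41, 48]
Merge: [4, 7, 26, 50] + [11, 27, 41, 48] -> [4, 7, 11, 26, 27, 41, 48, 50]

Final sorted array: [4, 7, 11, 26, 27, 41, 48, 50]

The merge sort proceeds by recursively splitting the array and merging sorted halves.
After all merges, the sorted array is [4, 7, 11, 26, 27, 41, 48, 50].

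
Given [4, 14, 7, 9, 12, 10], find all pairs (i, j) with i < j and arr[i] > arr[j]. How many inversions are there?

Finding inversions in [4, 14, 7, 9, 12, 10]:

(1, 2): arr[1]=14 > arr[2]=7
(1, 3): arr[1]=14 > arr[3]=9
(1, 4): arr[1]=14 > arr[4]=12
(1, 5): arr[1]=14 > arr[5]=10
(4, 5): arr[4]=12 > arr[5]=10

Total inversions: 5

The array has 5 inversion(s): (1,2), (1,3), (1,4), (1,5), (4,5). Each pair (i,j) satisfies i < j and arr[i] > arr[j].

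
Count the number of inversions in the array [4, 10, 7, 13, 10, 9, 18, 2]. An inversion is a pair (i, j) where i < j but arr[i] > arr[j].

Finding inversions in [4, 10, 7, 13, 10, 9, 18, 2]:

(0, 7): arr[0]=4 > arr[7]=2
(1, 2): arr[1]=10 > arr[2]=7
(1, 5): arr[1]=10 > arr[5]=9
(1, 7): arr[1]=10 > arr[7]=2
(2, 7): arr[2]=7 > arr[7]=2
(3, 4): arr[3]=13 > arr[4]=10
(3, 5): arr[3]=13 > arr[5]=9
(3, 7): arr[3]=13 > arr[7]=2
(4, 5): arr[4]=10 > arr[5]=9
(4, 7): arr[4]=10 > arr[7]=2
(5, 7): arr[5]=9 > arr[7]=2
(6, 7): arr[6]=18 > arr[7]=2

Total inversions: 12

The array has 12 inversion(s): (0,7), (1,2), (1,5), (1,7), (2,7), (3,4), (3,5), (3,7), (4,5), (4,7), (5,7), (6,7). Each pair (i,j) satisfies i < j and arr[i] > arr[j].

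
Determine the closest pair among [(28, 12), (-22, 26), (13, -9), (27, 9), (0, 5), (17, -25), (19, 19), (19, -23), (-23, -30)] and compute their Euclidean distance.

Computing all pairwise distances among 9 points:

d((28, 12), (-22, 26)) = 51.923
d((28, 12), (13, -9)) = 25.807
d((28, 12), (27, 9)) = 3.1623
d((28, 12), (0, 5)) = 28.8617
d((28, 12), (17, -25)) = 38.6005
d((28, 12), (19, 19)) = 11.4018
d((28, 12), (19, -23)) = 36.1386
d((28, 12), (-23, -30)) = 66.0681
d((-22, 26), (13, -9)) = 49.4975
d((-22, 26), (27, 9)) = 51.8652
d((-22, 26), (0, 5)) = 30.4138
d((-22, 26), (17, -25)) = 64.2028
d((-22, 26), (19, 19)) = 41.5933
d((-22, 26), (19, -23)) = 63.8905
d((-22, 26), (-23, -30)) = 56.0089
d((13, -9), (27, 9)) = 22.8035
d((13, -9), (0, 5)) = 19.105
d((13, -9), (17, -25)) = 16.4924
d((13, -9), (19, 19)) = 28.6356
d((13, -9), (19, -23)) = 15.2315
d((13, -9), (-23, -30)) = 41.6773
d((27, 9), (0, 5)) = 27.2947
d((27, 9), (17, -25)) = 35.4401
d((27, 9), (19, 19)) = 12.8062
d((27, 9), (19, -23)) = 32.9848
d((27, 9), (-23, -30)) = 63.4114
d((0, 5), (17, -25)) = 34.4819
d((0, 5), (19, 19)) = 23.6008
d((0, 5), (19, -23)) = 33.8378
d((0, 5), (-23, -30)) = 41.8808
d((17, -25), (19, 19)) = 44.0454
d((17, -25), (19, -23)) = 2.8284 <-- minimum
d((17, -25), (-23, -30)) = 40.3113
d((19, 19), (19, -23)) = 42.0
d((19, 19), (-23, -30)) = 64.5368
d((19, -23), (-23, -30)) = 42.5793

Closest pair: (17, -25) and (19, -23) with distance 2.8284

The closest pair is (17, -25) and (19, -23) with Euclidean distance 2.8284. For 9 points, brute-force pairwise comparison is shown above. For large n, the divide-and-conquer algorithm (sort by x, recurse on halves, check the dividing strip) achieves O(n log n).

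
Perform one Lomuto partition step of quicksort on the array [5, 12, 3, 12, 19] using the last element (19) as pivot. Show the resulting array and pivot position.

Lomuto partition with pivot = 19:

Initial array: [5, 12, 3, 12, 19]

arr[0]=5 <= 19: swap with position 0, array becomes [5, 12, 3, 12, 19]
arr[1]=12 <= 19: swap with position 1, array becomes [5, 12, 3, 12, 19]
arr[2]=3 <= 19: swap with position 2, array becomes [5, 12, 3, 12, 19]
arr[3]=12 <= 19: swap with position 3, array becomes [5, 12, 3, 12, 19]

Place pivot at position 4: [5, 12, 3, 12, 19]
Pivot position: 4

After partitioning with pivot 19, the array becomes [5, 12, 3, 12, 19]. The pivot is placed at index 4. All elements to the left of the pivot are <= 19, and all elements to the right are > 19.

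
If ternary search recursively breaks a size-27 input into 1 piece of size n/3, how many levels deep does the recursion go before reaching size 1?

For divide and conquer with division factor 3:

Problem sizes at each level:
Level 0: 27
Level 1: 9
Level 2: 3
Level 3: 1

The root is level 0 and the size-1 base case is level 3 (the tree spans levels 0 through 3, i.e. 4 levels counting the root), so the depth is the number of divisions: log_3(27) = 3

The recursion tree depth is log_3(27) = 3. At each level, the problem size is divided by 3, so it takes 3 divisions to reduce to a base case of size 1. The algorithm makes 1 recursive call at each level.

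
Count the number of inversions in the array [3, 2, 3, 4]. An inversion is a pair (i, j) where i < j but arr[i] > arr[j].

Finding inversions in [3, 2, 3, 4]:

(0, 1): arr[0]=3 > arr[1]=2

Total inversions: 1

The array has 1 inversion(s): (0,1). Each pair (i,j) satisfies i < j and arr[i] > arr[j].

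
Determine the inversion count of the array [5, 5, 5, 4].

Finding inversions in [5, 5, 5, 4]:

(0, 3): arr[0]=5 > arr[3]=4
(1, 3): arr[1]=5 > arr[3]=4
(2, 3): arr[2]=5 > arr[3]=4

Total inversions: 3

The array has 3 inversion(s): (0,3), (1,3), (2,3). Each pair (i,j) satisfies i < j and arr[i] > arr[j].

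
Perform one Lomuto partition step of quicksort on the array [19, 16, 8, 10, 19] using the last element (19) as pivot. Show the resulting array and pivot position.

Lomuto partition with pivot = 19:

Initial array: [19, 16, 8, 10, 19]

arr[0]=19 <= 19: swap with position 0, array becomes [19, 16, 8, 10, 19]
arr[1]=16 <= 19: swap with position 1, array becomes [19, 16, 8, 10, 19]
arr[2]=8 <= 19: swap with position 2, array becomes [19, 16, 8, 10, 19]
arr[3]=10 <= 19: swap with position 3, array becomes [19, 16, 8, 10, 19]

Place pivot at position 4: [19, 16, 8, 10, 19]
Pivot position: 4

After partitioning with pivot 19, the array becomes [19, 16, 8, 10, 19]. The pivot is placed at index 4. All elements to the left of the pivot are <= 19, and all elements to the right are > 19.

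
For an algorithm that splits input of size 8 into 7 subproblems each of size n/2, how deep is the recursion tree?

For divide and conquer with division factor 2:

Problem sizes at each level:
Level 0: 8
Level 1: 4
Level 2: 2
Level 3: 1

The root is level 0 and the size-1 base case is level 3 (the tree spans levels 0 through 3, i.e. 4 levels counting the root), so the depth is the number of divisions: log_2(8) = 3

The recursion tree depth is log_2(8) = 3. At each level, the problem size is divided by 2, so it takes 3 divisions to reduce to a base case of size 1. The algorithm makes 7 recursive calls at each level.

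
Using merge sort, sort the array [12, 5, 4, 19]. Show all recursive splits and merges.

Merge sort trace:

Split: [12, 5, 4, 19] -> [12, 5] and [4, 19]
  Split: [12, 5] -> [12] and [5]
  Merge: [12] + [5] -> [5, 12]
  Split: [4, 19] -> [4] and [19]
  Merge: [4] + [19] -> [4, 19]
Merge: [5, 12] + [4, 19] -> [4, 5, 12, 19]

Final sorted array: [4, 5, 12, 19]

The merge sort proceeds by recursively splitting the array and merging sorted halves.
After all merges, the sorted array is [4, 5, 12, 19].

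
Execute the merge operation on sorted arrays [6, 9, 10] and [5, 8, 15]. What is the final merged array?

Merging process:

Compare 6 vs 5: take 5 from right. Merged: [5]
Compare 6 vs 8: take 6 from left. Merged: [5, 6]
Compare 9 vs 8: take 8 from right. Merged: [5, 6, 8]
Compare 9 vs 15: take 9 from left. Merged: [5, 6, 8, 9]
Compare 10 vs 15: take 10 from left. Merged: [5, 6, 8, 9, 10]
Append remaining from right: [15]. Merged: [5, 6, 8, 9, 10, 15]

Final merged array: [5, 6, 8, 9, 10, 15]
Total comparisons: 5

The merged array is [5, 6, 8, 9, 10, 15], requiring 5 comparisons. The merge step runs in O(n) time where n is the total number of elements.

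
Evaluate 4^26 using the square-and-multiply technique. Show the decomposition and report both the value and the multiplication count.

Computing 4^26 by squaring (build up from 4^1; each line after the first costs one multiplication):

4^1 = 4
4^2 = (4^1)^2 = 4^2 = 16
4^3 = 4 * 4^2 = 4 * 16 = 64
4^6 = (4^3)^2 = 64^2 = 4096
4^12 = (4^6)^2 = 4096^2 = 16777216
4^13 = 4 * 4^12 = 4 * 16777216 = 67108864
4^26 = (4^13)^2 = 67108864^2 = 4503599627370496

Result: 4503599627370496
Multiplications needed: 6 (6 lines after 4^1)

4^26 = 4503599627370496. Using exponentiation by squaring, this requires 6 multiplications. The key idea: if the exponent is even, square the half-power; if odd, multiply by the base once.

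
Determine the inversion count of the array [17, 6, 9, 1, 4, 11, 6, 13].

Finding inversions in [17, 6, 9, 1, 4, 11, 6, 13]:

(0, 1): arr[0]=17 > arr[1]=6
(0, 2): arr[0]=17 > arr[2]=9
(0, 3): arr[0]=17 > arr[3]=1
(0, 4): arr[0]=17 > arr[4]=4
(0, 5): arr[0]=17 > arr[5]=11
(0, 6): arr[0]=17 > arr[6]=6
(0, 7): arr[0]=17 > arr[7]=13
(1, 3): arr[1]=6 > arr[3]=1
(1, 4): arr[1]=6 > arr[4]=4
(2, 3): arr[2]=9 > arr[3]=1
(2, 4): arr[2]=9 > arr[4]=4
(2, 6): arr[2]=9 > arr[6]=6
(5, 6): arr[5]=11 > arr[6]=6

Total inversions: 13

The array has 13 inversion(s): (0,1), (0,2), (0,3), (0,4), (0,5), (0,6), (0,7), (1,3), (1,4), (2,3), (2,4), (2,6), (5,6). Each pair (i,j) satisfies i < j and arr[i] > arr[j].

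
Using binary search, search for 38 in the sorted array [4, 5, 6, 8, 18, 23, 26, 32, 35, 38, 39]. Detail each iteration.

Binary search for 38 in [4, 5, 6, 8, 18, 23, 26, 32, 35, 38, 39]:

lo=0, hi=10, mid=5, arr[mid]=23 -> 23 < 38, search right half
lo=6, hi=10, mid=8, arr[mid]=35 -> 35 < 38, search right half
lo=9, hi=10, mid=9, arr[mid]=38 -> Found target at index 9!

Binary search finds 38 at index 9 after 3 comparisons. The search repeatedly halves the search space by comparing with the middle element.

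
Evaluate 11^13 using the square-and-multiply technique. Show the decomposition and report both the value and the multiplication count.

Computing 11^13 by squaring (build up from 11^1; each line after the first costs one multiplication):

11^1 = 11
11^2 = (11^1)^2 = 11^2 = 121
11^3 = 11 * 11^2 = 11 * 121 = 1331
11^6 = (11^3)^2 = 1331^2 = 1771561
11^12 = (11^6)^2 = 1771561^2 = 3138428376721
11^13 = 11 * 11^12 = 11 * 3138428376721 = 34522712143931

Result: 34522712143931
Multiplications needed: 5 (5 lines after 11^1)

11^13 = 34522712143931. Using exponentiation by squaring, this requires 5 multiplications. The key idea: if the exponent is even, square the half-power; if odd, multiply by the base once.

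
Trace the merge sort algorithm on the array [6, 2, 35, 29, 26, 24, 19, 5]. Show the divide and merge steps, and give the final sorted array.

Merge sort trace:

Split: [6, 2, 35, 29, 26, 24, 19, 5] -> [6, 2, 35, 29] and [26, 24, 19, 5]
  Split: [6, 2, 35, 29] -> [6, 2] and [35, 29]
    Split: [6, 2] -> [6] and [2]
    Merge: [6] + [2] -> [2, 6]
    Split: [35, 29] -> [35] and [29]
    Merge: [35] + [29] -> [29, 35]
  Merge: [2, 6] + [29, 35] -> [2, 6, 29, 35]
  Split: [26, 24, 19, 5] -> [26, 24] and [19, 5]
    Split: [26, 24] -> [26] and [24]
    Merge: [26] + [24] -> [24, 26]
    Split: [19, 5] -> [19] and [5]
    Merge: [19] + [5] -> [5, 19]
  Merge: [24, 26] + [5, 19] -> [5, 19, 24, 26]
Merge: [2, 6, 29, 35] + [5, 19, 24, 26] -> [2, 5, 6, 19, 24, 26, 29, 35]

Final sorted array: [2, 5, 6, 19, 24, 26, 29, 35]

The merge sort proceeds by recursively splitting the array and merging sorted halves.
After all merges, the sorted array is [2, 5, 6, 19, 24, 26, 29, 35].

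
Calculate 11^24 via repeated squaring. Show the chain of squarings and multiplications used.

Computing 11^24 by squaring (build up from 11^1; each line after the first costs one multiplication):

11^1 = 11
11^2 = (11^1)^2 = 11^2 = 121
11^3 = 11 * 11^2 = 11 * 121 = 1331
11^6 = (11^3)^2 = 1331^2 = 1771561
11^12 = (11^6)^2 = 1771561^2 = 3138428376721
11^24 = (11^12)^2 = 3138428376721^2 = 9849732675807611094711841

Result: 9849732675807611094711841
Multiplications needed: 5 (5 lines after 11^1)

11^24 = 9849732675807611094711841. Using exponentiation by squaring, this requires 5 multiplications. The key idea: if the exponent is even, square the half-power; if odd, multiply by the base once.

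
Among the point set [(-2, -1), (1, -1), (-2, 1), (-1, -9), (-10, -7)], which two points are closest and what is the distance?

Computing all pairwise distances among 5 points:

d((-2, -1), (1, -1)) = 3.0
d((-2, -1), (-2, 1)) = 2.0 <-- minimum
d((-2, -1), (-1, -9)) = 8.0623
d((-2, -1), (-10, -7)) = 10.0
d((1, -1), (-2, 1)) = 3.6056
d((1, -1), (-1, -9)) = 8.2462
d((1, -1), (-10, -7)) = 12.53
d((-2, 1), (-1, -9)) = 10.0499
d((-2, 1), (-10, -7)) = 11.3137
d((-1, -9), (-10, -7)) = 9.2195

Closest pair: (-2, -1) and (-2, 1) with distance 2.0

The closest pair is (-2, -1) and (-2, 1) with Euclidean distance 2.0. For 5 points, brute-force pairwise comparison is shown above. For large n, the divide-and-conquer algorithm (sort by x, recurse on halves, check the dividing strip) achieves O(n log n).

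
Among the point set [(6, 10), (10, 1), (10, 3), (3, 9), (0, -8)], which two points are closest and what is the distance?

Computing all pairwise distances among 5 points:

d((6, 10), (10, 1)) = 9.8489
d((6, 10), (10, 3)) = 8.0623
d((6, 10), (3, 9)) = 3.1623
d((6, 10), (0, -8)) = 18.9737
d((10, 1), (10, 3)) = 2.0 <-- minimum
d((10, 1), (3, 9)) = 10.6301
d((10, 1), (0, -8)) = 13.4536
d((10, 3), (3, 9)) = 9.2195
d((10, 3), (0, -8)) = 14.8661
d((3, 9), (0, -8)) = 17.2627

Closest pair: (10, 1) and (10, 3) with distance 2.0

The closest pair is (10, 1) and (10, 3) with Euclidean distance 2.0. For 5 points, brute-force pairwise comparison is shown above. For large n, the divide-and-conquer algorithm (sort by x, recurse on halves, check the dividing strip) achieves O(n log n).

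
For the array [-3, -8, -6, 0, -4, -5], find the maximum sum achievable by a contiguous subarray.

Using Kadane's algorithm on [-3, -8, -6, 0, -4, -5]:

Scanning through the array:
Position 1 (value -8): max_ending_here = -8, max_so_far = -3
Position 2 (value -6): max_ending_here = -6, max_so_far = -3
Position 3 (value 0): max_ending_here = 0, max_so_far = 0
Position 4 (value -4): max_ending_here = -4, max_so_far = 0
Position 5 (value -5): max_ending_here = -5, max_so_far = 0

Maximum subarray: [0]
Maximum sum: 0

The maximum subarray is [0] with sum 0. This subarray runs from index 3 to index 3.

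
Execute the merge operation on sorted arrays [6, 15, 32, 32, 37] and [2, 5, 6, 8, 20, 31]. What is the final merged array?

Merging process:

Compare 6 vs 2: take 2 from right. Merged: [2]
Compare 6 vs 5: take 5 from right. Merged: [2, 5]
Compare 6 vs 6: take 6 from left. Merged: [2, 5, 6]
Compare 15 vs 6: take 6 from right. Merged: [2, 5, 6, 6]
Compare 15 vs 8: take 8 from right. Merged: [2, 5, 6, 6, 8]
Compare 15 vs 20: take 15 from left. Merged: [2, 5, 6, 6, 8, 15]
Compare 32 vs 20: take 20 from right. Merged: [2, 5, 6, 6, 8, 15, 20]
Compare 32 vs 31: take 31 from right. Merged: [2, 5, 6, 6, 8, 15, 20, 31]
Append remaining from left: [32, 32, 37]. Merged: [2, 5, 6, 6, 8, 15, 20, 31, 32, 32, 37]

Final merged array: [2, 5, 6, 6, 8, 15, 20, 31, 32, 32, 37]
Total comparisons: 8

The merged array is [2, 5, 6, 6, 8, 15, 20, 31, 32, 32, 37], requiring 8 comparisons. The merge step runs in O(n) time where n is the total number of elements.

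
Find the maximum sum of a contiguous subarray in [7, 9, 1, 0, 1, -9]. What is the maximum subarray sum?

Using Kadane's algorithm on [7, 9, 1, 0, 1, -9]:

Scanning through the array:
Position 1 (value 9): max_ending_here = 16, max_so_far = 16
Position 2 (value 1): max_ending_here = 17, max_so_far = 17
Position 3 (value 0): max_ending_here = 17, max_so_far = 17
Position 4 (value 1): max_ending_here = 18, max_so_far = 18
Position 5 (value -9): max_ending_here = 9, max_so_far = 18

Maximum subarray: [7, 9, 1, 0, 1]
Maximum sum: 18

The maximum subarray is [7, 9, 1, 0, 1] with sum 18. This subarray runs from index 0 to index 4.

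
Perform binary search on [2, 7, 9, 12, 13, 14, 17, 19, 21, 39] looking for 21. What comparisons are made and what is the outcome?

Binary search for 21 in [2, 7, 9, 12, 13, 14, 17, 19, 21, 39]:

lo=0, hi=9, mid=4, arr[mid]=13 -> 13 < 21, search right half
lo=5, hi=9, mid=7, arr[mid]=19 -> 19 < 21, search right half
lo=8, hi=9, mid=8, arr[mid]=21 -> Found target at index 8!

Binary search finds 21 at index 8 after 3 comparisons. The search repeatedly halves the search space by comparing with the middle element.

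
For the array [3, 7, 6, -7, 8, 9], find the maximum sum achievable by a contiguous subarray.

Using Kadane's algorithm on [3, 7, 6, -7, 8, 9]:

Scanning through the array:
Position 1 (value 7): max_ending_here = 10, max_so_far = 10
Position 2 (value 6): max_ending_here = 16, max_so_far = 16
Position 3 (value -7): max_ending_here = 9, max_so_far = 16
Position 4 (value 8): max_ending_here = 17, max_so_far = 17
Position 5 (value 9): max_ending_here = 26, max_so_far = 26

Maximum subarray: [3, 7, 6, -7, 8, 9]
Maximum sum: 26

The maximum subarray is [3, 7, 6, -7, 8, 9] with sum 26. This subarray runs from index 0 to index 5.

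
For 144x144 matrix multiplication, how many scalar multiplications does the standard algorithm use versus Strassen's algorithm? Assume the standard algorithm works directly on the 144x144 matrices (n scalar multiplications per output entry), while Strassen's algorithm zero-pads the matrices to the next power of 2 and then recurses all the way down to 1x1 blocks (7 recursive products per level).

Matrix multiplication for 144x144 matrices:

Strassen's algorithm requires power-of-2 dimensions. Pad 144x144 to 256x256 (next power of 2).

Standard algorithm: 144^3 = 2985984 multiplications
Strassen's algorithm: 7^(log2(256)) = 7^8 = 5764801 multiplications
Difference: 2985984 - 5764801 = -2778817 (Strassen uses MORE here due to padding overhead — for small or just-over-power-of-2 n, padding can outweigh the per-level savings)

Standard: 2985984 multiplications (144^3). Strassen: 5764801 multiplications (7^8, after padding to 256x256). Strassen reduces 8 recursive multiplications to 7 at each level.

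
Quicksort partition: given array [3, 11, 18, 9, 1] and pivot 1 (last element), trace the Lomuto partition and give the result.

Lomuto partition with pivot = 1:

Initial array: [3, 11, 18, 9, 1]

arr[0]=3 > 1: no swap
arr[1]=11 > 1: no swap
arr[2]=18 > 1: no swap
arr[3]=9 > 1: no swap

Place pivot at position 0: [1, 11, 18, 9, 3]
Pivot position: 0

After partitioning with pivot 1, the array becomes [1, 11, 18, 9, 3]. The pivot is placed at index 0. All elements to the left of the pivot are <= 1, and all elements to the right are > 1.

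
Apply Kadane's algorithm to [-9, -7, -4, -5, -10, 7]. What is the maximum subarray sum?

Using Kadane's algorithm on [-9, -7, -4, -5, -10, 7]:

Scanning through the array:
Position 1 (value -7): max_ending_here = -7, max_so_far = -7
Position 2 (value -4): max_ending_here = -4, max_so_far = -4
Position 3 (value -5): max_ending_here = -5, max_so_far = -4
Position 4 (value -10): max_ending_here = -10, max_so_far = -4
Position 5 (value 7): max_ending_here = 7, max_so_far = 7

Maximum subarray: [7]
Maximum sum: 7

The maximum subarray is [7] with sum 7. This subarray runs from index 5 to index 5.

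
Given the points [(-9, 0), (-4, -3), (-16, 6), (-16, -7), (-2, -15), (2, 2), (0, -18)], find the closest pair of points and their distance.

Computing all pairwise distances among 7 points:

d((-9, 0), (-4, -3)) = 5.831
d((-9, 0), (-16, 6)) = 9.2195
d((-9, 0), (-16, -7)) = 9.8995
d((-9, 0), (-2, -15)) = 16.5529
d((-9, 0), (2, 2)) = 11.1803
d((-9, 0), (0, -18)) = 20.1246
d((-4, -3), (-16, 6)) = 15.0
d((-4, -3), (-16, -7)) = 12.6491
d((-4, -3), (-2, -15)) = 12.1655
d((-4, -3), (2, 2)) = 7.8102
d((-4, -3), (0, -18)) = 15.5242
d((-16, 6), (-16, -7)) = 13.0
d((-16, 6), (-2, -15)) = 25.2389
d((-16, 6), (2, 2)) = 18.4391
d((-16, 6), (0, -18)) = 28.8444
d((-16, -7), (-2, -15)) = 16.1245
d((-16, -7), (2, 2)) = 20.1246
d((-16, -7), (0, -18)) = 19.4165
d((-2, -15), (2, 2)) = 17.4642
d((-2, -15), (0, -18)) = 3.6056 <-- minimum
d((2, 2), (0, -18)) = 20.0998

Closest pair: (-2, -15) and (0, -18) with distance 3.6056

The closest pair is (-2, -15) and (0, -18) with Euclidean distance 3.6056. For 7 points, brute-force pairwise comparison is shown above. For large n, the divide-and-conquer algorithm (sort by x, recurse on halves, check the dividing strip) achieves O(n log n).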